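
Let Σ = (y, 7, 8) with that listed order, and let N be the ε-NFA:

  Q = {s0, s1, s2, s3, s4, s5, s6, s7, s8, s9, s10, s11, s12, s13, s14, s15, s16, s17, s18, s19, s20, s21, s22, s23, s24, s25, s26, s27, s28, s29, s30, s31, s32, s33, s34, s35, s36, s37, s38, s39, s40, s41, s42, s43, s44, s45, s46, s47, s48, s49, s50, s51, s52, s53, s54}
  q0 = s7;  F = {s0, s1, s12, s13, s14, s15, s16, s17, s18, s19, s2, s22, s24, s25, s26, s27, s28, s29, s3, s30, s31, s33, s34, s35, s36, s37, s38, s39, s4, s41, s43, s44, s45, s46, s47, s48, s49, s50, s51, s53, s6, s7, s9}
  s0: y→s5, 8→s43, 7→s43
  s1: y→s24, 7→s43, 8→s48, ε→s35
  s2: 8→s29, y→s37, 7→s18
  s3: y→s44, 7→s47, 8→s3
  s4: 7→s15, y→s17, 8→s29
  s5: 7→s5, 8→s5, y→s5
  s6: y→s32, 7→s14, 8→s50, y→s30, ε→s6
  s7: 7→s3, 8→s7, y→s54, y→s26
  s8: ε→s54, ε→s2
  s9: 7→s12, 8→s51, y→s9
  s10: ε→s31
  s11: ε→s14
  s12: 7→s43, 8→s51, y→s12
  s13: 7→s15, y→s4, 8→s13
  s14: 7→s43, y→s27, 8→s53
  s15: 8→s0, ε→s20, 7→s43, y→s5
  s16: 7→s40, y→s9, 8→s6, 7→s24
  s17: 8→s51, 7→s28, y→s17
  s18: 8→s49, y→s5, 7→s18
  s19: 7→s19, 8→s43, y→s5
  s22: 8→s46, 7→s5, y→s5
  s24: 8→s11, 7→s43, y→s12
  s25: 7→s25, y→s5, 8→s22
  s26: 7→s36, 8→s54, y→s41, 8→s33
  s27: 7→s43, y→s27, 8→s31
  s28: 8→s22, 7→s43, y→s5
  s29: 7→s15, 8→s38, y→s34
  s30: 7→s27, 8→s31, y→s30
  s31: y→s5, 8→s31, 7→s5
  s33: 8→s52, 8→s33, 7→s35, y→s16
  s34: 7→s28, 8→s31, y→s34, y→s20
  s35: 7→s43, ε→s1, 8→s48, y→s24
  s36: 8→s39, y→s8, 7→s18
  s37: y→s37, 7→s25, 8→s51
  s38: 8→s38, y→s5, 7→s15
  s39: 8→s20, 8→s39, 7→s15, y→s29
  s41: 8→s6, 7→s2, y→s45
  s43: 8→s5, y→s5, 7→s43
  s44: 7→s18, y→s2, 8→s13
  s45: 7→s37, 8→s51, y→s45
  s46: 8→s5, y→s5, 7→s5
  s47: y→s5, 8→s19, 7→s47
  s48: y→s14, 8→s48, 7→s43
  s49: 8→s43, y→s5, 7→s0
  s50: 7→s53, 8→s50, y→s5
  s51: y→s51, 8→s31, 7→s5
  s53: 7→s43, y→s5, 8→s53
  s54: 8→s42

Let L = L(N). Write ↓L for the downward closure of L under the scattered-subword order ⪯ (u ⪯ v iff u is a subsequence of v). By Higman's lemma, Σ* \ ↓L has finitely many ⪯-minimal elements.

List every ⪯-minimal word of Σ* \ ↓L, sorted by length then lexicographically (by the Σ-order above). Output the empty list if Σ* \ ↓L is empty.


A = [77y, yyy87, yy88y, y8778, 77888, y78y8y].

|Q|=55, |F|=43, |δ|=148 (8 ε).
min D↑ (43 st, q0=0, F={16}): 0:y→1,7→2,8→0 1:y→3,7→4,8→5 2:y→6,7→7,8→2 3:y→8,7→9,8→10 4:y→9,7→11,8→12 5:y→13,7→14,8→5 6:y→9,7→11,8→15 7:y→16,7→7,8→17 8:y→8,7→18,8→19 9:y→18,7→11,8→20 10:y→21,7→22,8→23 11:y→16,7→11,8→24 12:y→20,7→25,8→12 13:y→26,7→27,8→10 14:y→27,7→28,8→29 15:y→30,7→25,8→15 16:y→16,7→16,8→16 17:y→16,7→17,8→28 18:y→18,7→31,8→19 19:y→19,7→16,8→32 20:y→33,7→25,8→34 21:y→21,7→35,8→32 22:y→35,7→28,8→36 23:y→16,7→36,8→23 24:y→16,7→37,8→28 25:y→16,7→28,8→37 26:y→26,7→38,8→19 27:y→38,7→28,8→22 28:y→16,7→28,8→16 29:y→22,7→28,8→29 30:y→39,7→25,8→20 31:y→16,7→31,8→40 32:y→16,7→16,8→32 33:y→33,7→41,8→32 34:y→16,7→25,8→34 35:y→35,7→28,8→32 36:y→16,7→28,8→36 37:y→16,7→28,8→28 38:y→38,7→28,8→19 39:y→39,7→41,8→19 40:y→16,7→16,8→42 41:y→16,7→28,8→40 42:y→16,7→16,8→16.
'77y': |S_i|=[52, 40, 13, 1] end={s5} ∉↓L; 3/3 del acc.
'yyy87': |S_i|=[52, 48, 38, 18, 5, 1] end={s5} — reject; 5/5 del acc.
'yy88y': run [52, 48, 38, 23, 11, 1] end={s5} — reject; 5/5 single-dels accept.
'y8778': |S_i|=[52, 48, 38, 20, 2, 1] end={s5} ∉↓L; 5/5 deletions ∈↓L.
'77888': |S_i|=[52, 40, 13, 7, 3, 1] end={s5} — reject; 5/5 deletions ∈↓L.
'y78y8y': |S_i|=[52, 48, 33, 21, 16, 10, 1] end={s5} rej; 6/6 single-dels accept.
6 obstructions.


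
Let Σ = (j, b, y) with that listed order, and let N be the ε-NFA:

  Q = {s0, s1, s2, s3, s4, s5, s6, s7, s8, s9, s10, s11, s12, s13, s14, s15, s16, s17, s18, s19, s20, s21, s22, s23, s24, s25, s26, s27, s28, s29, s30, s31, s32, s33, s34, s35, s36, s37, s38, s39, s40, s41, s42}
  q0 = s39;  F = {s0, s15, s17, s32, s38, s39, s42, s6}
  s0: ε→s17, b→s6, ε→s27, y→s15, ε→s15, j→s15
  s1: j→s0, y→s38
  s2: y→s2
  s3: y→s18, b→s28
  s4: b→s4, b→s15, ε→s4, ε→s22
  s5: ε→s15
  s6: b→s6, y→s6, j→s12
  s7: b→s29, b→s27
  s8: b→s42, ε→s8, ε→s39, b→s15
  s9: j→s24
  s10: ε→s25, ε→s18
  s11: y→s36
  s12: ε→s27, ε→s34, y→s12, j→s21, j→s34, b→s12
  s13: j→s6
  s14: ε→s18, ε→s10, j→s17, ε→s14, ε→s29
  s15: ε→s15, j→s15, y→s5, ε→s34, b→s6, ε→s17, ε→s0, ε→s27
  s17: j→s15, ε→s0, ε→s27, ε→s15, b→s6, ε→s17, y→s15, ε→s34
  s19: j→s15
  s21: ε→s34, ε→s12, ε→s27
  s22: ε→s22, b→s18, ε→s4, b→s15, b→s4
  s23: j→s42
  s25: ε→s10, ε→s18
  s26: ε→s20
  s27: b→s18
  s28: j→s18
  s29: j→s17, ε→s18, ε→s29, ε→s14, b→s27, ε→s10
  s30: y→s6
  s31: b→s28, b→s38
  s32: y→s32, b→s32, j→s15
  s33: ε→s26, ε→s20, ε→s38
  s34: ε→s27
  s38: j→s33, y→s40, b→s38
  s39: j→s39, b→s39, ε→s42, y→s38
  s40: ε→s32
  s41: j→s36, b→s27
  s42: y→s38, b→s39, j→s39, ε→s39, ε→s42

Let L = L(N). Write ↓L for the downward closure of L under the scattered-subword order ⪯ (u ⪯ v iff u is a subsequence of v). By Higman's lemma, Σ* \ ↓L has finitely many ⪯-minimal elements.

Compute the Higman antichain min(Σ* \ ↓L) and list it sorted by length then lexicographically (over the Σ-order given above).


|Q|=43, |F|=8, |δ|=103 (46 ε).
min D↑ (6 st, q0=0, F={5}): 0:j→0,b→0,y→1 1:j→1,b→1,y→2 2:j→3,b→2,y→2 3:j→3,b→4,y→3 4:j→5,b→4,y→4 5:j→5,b→5,y→5 (ε-aug+det+¬).
'yyjbj': |S_i|=[18, 16, 12, 10, 6, 5] end={s12,s18,s21,s27,s34} — reject; 5/5 del acc.
1 obstructions.

Antichain: [yyjbj].


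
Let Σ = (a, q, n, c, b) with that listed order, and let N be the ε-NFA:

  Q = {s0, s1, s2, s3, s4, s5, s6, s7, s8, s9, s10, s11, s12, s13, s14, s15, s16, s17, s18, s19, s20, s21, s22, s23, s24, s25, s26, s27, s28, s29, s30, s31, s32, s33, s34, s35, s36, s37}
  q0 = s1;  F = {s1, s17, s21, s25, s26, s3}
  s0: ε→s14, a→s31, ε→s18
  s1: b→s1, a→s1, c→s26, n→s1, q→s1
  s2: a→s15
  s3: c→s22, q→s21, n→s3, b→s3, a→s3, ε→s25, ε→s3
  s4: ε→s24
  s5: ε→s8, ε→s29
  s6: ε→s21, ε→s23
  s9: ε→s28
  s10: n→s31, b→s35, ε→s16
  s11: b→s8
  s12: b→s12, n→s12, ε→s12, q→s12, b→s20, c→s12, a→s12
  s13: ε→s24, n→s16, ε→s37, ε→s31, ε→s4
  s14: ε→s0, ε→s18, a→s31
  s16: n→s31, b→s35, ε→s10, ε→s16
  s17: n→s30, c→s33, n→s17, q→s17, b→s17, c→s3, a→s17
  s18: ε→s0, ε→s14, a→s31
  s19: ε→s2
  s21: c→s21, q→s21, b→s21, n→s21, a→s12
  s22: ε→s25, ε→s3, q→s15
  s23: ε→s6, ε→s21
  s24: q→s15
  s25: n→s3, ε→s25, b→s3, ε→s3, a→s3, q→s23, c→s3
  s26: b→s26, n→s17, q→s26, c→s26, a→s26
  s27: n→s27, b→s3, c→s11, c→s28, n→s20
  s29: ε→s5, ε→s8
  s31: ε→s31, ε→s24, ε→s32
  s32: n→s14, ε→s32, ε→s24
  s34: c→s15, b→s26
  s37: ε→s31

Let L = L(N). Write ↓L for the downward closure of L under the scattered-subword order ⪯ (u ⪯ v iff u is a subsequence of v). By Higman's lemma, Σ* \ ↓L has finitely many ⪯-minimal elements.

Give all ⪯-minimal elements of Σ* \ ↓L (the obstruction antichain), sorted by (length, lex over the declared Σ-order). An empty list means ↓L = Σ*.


|Q|=38, |F|=6, |δ|=95 (37 ε).
min D↑ (6 st, q0=0, F={5}): 0:a→0,q→0,n→0,c→1,b→0 1:a→1,q→1,n→2,c→1,b→1 2:a→2,q→2,n→2,c→3,b→2 3:a→3,q→4,n→3,c→3,b→3 4:a→5,q→4,n→4,c→4,b→4 5:a→5,q→5,n→5,c→5,b→5 (ε-aug+det+¬).
'cncqa': N↓-sim [14, 13, 12, 10, 6, 2] end={s12,s20} ∉↓L; 5/5 single-dels accept.
1 minimals (antichain).

Antichain: [cncqa].


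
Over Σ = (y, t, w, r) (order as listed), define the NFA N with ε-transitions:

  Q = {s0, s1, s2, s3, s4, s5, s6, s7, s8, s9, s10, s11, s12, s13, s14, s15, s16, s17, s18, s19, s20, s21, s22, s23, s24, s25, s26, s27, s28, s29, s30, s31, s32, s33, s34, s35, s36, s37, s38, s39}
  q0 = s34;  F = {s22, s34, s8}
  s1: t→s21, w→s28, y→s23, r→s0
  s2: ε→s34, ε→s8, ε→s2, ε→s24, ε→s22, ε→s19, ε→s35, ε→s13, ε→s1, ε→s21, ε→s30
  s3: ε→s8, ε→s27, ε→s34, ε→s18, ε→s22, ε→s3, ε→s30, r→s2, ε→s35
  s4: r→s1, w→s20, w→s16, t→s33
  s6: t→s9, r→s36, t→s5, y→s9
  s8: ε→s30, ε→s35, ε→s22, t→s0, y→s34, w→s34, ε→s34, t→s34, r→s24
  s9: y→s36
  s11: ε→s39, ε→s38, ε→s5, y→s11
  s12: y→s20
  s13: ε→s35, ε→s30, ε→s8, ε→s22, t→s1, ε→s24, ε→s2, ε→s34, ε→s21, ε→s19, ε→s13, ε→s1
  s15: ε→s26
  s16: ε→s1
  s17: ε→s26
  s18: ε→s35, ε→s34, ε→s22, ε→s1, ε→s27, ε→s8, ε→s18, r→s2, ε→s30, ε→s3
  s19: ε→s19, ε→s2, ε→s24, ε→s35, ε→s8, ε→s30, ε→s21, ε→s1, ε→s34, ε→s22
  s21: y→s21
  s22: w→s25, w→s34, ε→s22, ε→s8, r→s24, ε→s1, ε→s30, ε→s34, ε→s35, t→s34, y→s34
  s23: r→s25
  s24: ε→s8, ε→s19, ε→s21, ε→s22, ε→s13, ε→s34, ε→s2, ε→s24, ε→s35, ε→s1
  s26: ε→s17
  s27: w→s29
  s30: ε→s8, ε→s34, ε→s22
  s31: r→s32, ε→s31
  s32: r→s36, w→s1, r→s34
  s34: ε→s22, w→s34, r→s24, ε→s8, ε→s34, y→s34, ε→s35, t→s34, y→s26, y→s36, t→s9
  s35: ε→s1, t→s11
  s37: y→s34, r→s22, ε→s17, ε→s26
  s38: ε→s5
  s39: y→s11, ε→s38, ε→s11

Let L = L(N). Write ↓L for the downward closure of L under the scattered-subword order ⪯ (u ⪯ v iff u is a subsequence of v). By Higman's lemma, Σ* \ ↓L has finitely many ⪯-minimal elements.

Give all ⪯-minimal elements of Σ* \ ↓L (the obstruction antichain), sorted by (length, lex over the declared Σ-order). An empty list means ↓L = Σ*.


|Q|=40, |F|=3, |δ|=136 (90 ε).
min D↑ (1 st, q0=0, F={}): 0:y→0,t→0,w→0,r→0 [Hopcroft].
L(D↑) = ∅ ⇒ ↓L = Σ*.

Antichain: [].


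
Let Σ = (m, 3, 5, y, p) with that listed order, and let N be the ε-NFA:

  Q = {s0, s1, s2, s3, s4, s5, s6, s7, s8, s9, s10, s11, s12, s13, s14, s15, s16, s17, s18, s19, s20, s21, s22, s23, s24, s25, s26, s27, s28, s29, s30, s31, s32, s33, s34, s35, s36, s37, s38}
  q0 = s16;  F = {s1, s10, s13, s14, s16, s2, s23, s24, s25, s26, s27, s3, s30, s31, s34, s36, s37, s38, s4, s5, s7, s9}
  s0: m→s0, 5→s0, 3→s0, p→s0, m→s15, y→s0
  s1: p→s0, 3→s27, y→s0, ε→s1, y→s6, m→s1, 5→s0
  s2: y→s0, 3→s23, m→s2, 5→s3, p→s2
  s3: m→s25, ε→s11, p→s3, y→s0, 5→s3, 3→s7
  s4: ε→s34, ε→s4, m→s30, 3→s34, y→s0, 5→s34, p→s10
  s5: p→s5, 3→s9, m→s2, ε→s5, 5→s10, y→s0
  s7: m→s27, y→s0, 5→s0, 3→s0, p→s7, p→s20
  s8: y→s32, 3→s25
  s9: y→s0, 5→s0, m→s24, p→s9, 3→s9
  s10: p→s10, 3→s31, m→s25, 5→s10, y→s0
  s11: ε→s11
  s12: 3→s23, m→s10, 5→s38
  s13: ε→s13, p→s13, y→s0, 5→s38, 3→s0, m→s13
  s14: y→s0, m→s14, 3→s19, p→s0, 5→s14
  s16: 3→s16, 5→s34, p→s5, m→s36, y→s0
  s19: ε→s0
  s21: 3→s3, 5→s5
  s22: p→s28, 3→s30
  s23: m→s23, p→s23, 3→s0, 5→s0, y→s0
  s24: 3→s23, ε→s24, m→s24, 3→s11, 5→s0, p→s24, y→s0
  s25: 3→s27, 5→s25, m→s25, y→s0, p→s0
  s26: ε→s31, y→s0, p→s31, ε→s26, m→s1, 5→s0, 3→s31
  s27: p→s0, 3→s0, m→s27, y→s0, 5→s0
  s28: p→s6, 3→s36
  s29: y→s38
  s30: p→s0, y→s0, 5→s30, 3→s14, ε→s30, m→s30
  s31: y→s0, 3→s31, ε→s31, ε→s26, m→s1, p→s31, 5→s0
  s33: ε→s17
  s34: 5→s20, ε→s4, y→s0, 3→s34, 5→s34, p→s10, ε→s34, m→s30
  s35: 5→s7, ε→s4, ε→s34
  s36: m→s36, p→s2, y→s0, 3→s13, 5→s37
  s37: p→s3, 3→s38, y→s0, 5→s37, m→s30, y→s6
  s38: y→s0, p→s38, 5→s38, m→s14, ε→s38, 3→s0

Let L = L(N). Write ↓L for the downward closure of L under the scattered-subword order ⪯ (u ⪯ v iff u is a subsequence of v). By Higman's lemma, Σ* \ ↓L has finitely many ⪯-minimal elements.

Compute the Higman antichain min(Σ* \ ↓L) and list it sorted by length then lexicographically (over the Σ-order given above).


|Q|=39, |F|=22, |δ|=154 (20 ε).
min D↑ (21 st, q0=0, F={3}): 0:m→1,3→0,5→2,y→3,p→4 1:m→1,3→5,5→6,y→3,p→7 2:m→8,3→2,5→2,y→3,p→9 3:m→3,3→3,5→3,y→3,p→3 4:m→7,3→10,5→9,y→3,p→4 5:m→5,3→3,5→11,y→3,p→5 6:m→8,3→11,5→6,y→3,p→12 7:m→7,3→13,5→12,y→3,p→7 8:m→8,3→14,5→8,y→3,p→3 9:m→15,3→16,5→9,y→3,p→9 10:m→17,3→10,5→3,y→3,p→10 11:m→14,3→3,5→11,y→3,p→11 12:m→15,3→18,5→12,y→3,p→12 13:m→13,3→3,5→3,y→3,p→13 14:m→14,3→3,5→14,y→3,p→3 15:m→15,3→19,5→15,y→3,p→3 16:m→20,3→16,5→3,y→3,p→16 17:m→17,3→13,5→3,y→3,p→17 18:m→19,3→3,5→3,y→3,p→18 19:m→19,3→3,5→3,y→3,p→3 20:m→20,3→19,5→3,y→3,p→3 [Hopcroft].
'y': N↓-sim [28, 3] end={s0,s15,s6} rej; 1/1 del acc.
'm33': run [28, 20, 11, 3] end={s0,s15,s19} — reject; 3/3 del acc.
'5mp': N↓-sim [28, 20, 9, 2] end={s0,s15} rej; 3/3 del acc.
'p35': run [28, 22, 14, 2] end={s0,s15} rej; 3/3 single-dels accept.
4 minimals (antichain).

min(Σ*\↓L) = [y, m33, 5mp, p35].


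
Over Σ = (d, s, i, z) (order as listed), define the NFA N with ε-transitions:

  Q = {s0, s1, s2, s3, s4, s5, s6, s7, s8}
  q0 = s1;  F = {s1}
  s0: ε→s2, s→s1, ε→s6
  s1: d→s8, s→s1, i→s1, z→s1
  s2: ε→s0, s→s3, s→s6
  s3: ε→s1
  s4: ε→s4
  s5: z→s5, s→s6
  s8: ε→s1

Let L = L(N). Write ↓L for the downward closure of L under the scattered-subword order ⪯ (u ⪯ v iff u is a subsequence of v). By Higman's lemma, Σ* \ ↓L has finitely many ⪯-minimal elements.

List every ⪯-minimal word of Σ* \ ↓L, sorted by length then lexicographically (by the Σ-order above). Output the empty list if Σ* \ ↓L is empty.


A = [].

|Q|=9, |F|=1, |δ|=15 (6 ε).
min D↑ (1 st, q0=0, F={}): 0:d→0,s→0,i→0,z→0 [Hopcroft].
L(D↑) = ∅ ⇒ ↓L = Σ*.


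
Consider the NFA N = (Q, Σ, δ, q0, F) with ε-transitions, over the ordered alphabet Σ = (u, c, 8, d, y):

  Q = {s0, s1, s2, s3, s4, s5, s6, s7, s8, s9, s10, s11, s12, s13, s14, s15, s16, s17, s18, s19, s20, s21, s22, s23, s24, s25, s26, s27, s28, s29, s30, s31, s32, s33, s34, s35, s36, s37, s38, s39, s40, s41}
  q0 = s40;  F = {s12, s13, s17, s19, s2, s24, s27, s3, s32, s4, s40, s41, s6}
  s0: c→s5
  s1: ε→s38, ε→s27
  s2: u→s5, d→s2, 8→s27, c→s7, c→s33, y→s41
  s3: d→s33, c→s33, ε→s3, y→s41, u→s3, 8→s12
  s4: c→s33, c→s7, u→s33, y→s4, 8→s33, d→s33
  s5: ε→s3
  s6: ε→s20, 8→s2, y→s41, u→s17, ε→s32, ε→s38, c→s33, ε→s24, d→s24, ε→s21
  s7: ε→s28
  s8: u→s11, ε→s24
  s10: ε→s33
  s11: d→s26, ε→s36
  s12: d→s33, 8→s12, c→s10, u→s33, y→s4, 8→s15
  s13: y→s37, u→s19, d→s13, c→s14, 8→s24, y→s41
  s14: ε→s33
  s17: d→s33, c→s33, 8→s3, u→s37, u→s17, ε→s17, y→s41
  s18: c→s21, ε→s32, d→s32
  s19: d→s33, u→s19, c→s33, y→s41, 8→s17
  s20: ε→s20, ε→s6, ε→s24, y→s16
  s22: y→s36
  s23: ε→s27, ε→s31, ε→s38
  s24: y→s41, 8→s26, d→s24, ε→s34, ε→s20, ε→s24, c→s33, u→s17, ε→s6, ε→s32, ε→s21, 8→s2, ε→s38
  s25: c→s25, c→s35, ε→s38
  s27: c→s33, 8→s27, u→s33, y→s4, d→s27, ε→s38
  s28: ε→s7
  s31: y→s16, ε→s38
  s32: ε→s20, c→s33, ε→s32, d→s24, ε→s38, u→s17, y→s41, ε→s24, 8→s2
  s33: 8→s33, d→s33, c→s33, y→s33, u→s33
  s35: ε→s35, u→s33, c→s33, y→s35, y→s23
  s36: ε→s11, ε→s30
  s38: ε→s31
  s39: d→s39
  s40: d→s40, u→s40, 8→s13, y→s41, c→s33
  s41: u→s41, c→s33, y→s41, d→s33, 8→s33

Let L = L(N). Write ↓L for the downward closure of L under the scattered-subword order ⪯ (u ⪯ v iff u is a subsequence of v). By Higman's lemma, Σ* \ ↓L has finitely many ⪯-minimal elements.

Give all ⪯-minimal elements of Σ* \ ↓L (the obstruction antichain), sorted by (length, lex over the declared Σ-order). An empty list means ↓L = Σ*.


Antichain: [c, y8, yd, 8ud, 8888u].

|Q|=42, |F|=13, |δ|=132 (41 ε).
min D↑ (12 st, q0=0, F={1}): 0:u→0,c→1,8→2,d→0,y→3 1:u→1,c→1,8→1,d→1,y→1 2:u→4,c→1,8→5,d→2,y→3 3:u→3,c→1,8→1,d→1,y→3 4:u→4,c→1,8→6,d→1,y→3 5:u→6,c→1,8→7,d→5,y→3 6:u→6,c→1,8→8,d→1,y→3 7:u→8,c→1,8→9,d→7,y→3 8:u→8,c→1,8→10,d→1,y→3 9:u→1,c→1,8→9,d→9,y→11 10:u→1,c→1,8→10,d→1,y→11 11:u→1,c→1,8→1,d→1,y→11 [Hopcroft].
'c': run [28, 5] end={s10,s14,s28,s33,s7} ∉↓L; 1/1 deletions ∈↓L.
'y8': |S_i|=[28, 7, 1] end={s33} — reject; 2/2 del acc.
'yd': run [28, 7, 1] end={s33} — reject; 2/2 deletions ∈↓L.
'8ud': |S_i|=[28, 27, 13, 1] end={s33} ∉↓L; 3/3 single-dels accept.
'8888u': run [28, 27, 24, 16, 11, 1] end={s33} rej; 5/5 del acc.
5 obstructions.


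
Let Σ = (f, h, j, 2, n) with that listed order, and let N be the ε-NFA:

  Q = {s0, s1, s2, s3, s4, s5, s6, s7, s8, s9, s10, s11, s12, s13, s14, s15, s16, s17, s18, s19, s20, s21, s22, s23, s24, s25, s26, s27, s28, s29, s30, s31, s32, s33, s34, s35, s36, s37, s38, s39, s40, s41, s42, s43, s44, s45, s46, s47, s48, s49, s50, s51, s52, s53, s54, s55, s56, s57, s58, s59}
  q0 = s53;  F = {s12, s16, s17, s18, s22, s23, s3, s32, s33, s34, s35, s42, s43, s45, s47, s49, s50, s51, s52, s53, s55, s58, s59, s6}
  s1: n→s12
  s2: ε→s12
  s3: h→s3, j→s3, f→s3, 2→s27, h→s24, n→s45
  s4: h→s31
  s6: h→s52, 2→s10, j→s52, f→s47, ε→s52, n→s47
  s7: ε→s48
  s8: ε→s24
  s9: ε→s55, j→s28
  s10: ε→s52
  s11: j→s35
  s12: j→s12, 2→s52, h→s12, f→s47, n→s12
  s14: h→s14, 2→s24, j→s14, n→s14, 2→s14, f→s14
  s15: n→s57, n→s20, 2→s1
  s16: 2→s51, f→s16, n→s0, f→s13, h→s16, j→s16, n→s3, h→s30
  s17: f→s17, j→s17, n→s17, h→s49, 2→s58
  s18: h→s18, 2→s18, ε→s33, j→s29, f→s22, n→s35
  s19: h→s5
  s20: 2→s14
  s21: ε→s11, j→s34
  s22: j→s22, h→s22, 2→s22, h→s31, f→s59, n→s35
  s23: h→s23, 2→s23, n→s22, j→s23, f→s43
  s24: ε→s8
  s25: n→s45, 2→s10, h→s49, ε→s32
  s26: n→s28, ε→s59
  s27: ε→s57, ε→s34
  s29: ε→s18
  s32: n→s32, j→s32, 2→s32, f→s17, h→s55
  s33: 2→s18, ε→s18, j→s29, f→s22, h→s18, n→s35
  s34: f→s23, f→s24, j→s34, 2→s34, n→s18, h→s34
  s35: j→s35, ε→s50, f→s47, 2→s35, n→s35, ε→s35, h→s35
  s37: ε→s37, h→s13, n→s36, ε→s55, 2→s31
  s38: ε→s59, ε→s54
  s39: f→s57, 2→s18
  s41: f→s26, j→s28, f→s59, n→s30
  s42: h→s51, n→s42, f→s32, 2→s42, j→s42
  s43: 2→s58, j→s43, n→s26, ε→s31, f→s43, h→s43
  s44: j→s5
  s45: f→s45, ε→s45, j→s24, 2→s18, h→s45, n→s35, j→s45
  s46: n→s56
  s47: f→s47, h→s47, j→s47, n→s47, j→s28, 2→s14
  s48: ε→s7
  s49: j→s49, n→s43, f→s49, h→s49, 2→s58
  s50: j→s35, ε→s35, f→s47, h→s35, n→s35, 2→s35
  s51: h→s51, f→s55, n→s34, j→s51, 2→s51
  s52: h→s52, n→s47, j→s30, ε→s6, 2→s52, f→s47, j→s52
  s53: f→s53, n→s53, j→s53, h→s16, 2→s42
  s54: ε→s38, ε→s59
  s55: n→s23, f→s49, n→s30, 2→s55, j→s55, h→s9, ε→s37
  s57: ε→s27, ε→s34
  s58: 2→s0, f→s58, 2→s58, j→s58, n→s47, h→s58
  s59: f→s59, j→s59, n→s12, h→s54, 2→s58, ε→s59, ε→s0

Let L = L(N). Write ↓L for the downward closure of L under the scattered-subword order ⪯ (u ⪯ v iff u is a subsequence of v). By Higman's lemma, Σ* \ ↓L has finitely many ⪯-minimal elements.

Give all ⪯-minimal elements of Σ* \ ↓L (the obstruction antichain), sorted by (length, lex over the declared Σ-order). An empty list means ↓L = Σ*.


Antichain: [hnnnf2, 2ff2n2].

|Q|=60, |F|=24, |δ|=195 (33 ε).
min D↑ (22 st, q0=0, F={19}): 0:f→0,h→1,j→0,2→2,n→0 1:f→1,h→1,j→1,2→3,n→4 2:f→5,h→3,j→2,2→2,n→2 3:f→6,h→3,j→3,2→3,n→7 4:f→4,h→4,j→4,2→7,n→8 5:f→9,h→6,j→5,2→5,n→5 6:f→10,h→6,j→6,2→6,n→11 7:f→11,h→7,j→7,2→7,n→12 8:f→8,h→8,j→8,2→12,n→13 9:f→9,h→10,j→9,2→14,n→9 10:f→10,h→10,j→10,2→14,n→15 11:f→15,h→11,j→11,2→11,n→16 12:f→16,h→12,j→12,2→12,n→13 13:f→17,h→13,j→13,2→13,n→13 14:f→14,h→14,j→14,2→14,n→17 15:f→15,h→15,j→15,2→14,n→18 16:f→18,h→16,j→16,2→16,n→13 17:f→17,h→17,j→17,2→19,n→17 18:f→18,h→18,j→18,2→14,n→20 19:f→19,h→19,j→19,2→19,n→19 20:f→17,h→20,j→20,2→21,n→20 21:f→17,h→21,j→21,2→21,n→17 (ε-aug+det+¬).
'hnnnf2': N↓-sim [42, 38, 31, 24, 12, 5, 3] end={s14,s24,s8} rej; 6/6 deletions ∈↓L.
'2ff2n2': run [42, 38, 30, 20, 11, 5, 3] end={s14,s24,s8} — reject; 6/6 deletions ∈↓L.
2 words, ⪯-incomp.


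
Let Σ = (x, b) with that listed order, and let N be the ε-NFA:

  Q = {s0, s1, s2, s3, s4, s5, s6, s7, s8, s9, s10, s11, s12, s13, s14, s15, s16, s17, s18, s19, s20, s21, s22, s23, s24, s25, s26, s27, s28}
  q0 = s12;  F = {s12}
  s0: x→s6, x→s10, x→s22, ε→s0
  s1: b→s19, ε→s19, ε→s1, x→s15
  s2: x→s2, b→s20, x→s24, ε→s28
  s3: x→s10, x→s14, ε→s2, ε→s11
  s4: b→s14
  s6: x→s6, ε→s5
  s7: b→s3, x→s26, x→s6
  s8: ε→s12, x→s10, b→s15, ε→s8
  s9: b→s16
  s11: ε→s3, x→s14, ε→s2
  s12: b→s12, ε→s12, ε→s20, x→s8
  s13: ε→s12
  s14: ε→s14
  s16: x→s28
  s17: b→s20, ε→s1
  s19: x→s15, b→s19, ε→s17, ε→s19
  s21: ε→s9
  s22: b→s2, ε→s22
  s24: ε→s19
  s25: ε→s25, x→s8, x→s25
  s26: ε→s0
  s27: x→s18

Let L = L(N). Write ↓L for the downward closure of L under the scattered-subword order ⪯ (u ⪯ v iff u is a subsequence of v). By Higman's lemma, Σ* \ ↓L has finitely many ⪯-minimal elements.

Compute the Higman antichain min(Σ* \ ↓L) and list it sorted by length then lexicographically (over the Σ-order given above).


A = [].

|Q|=29, |F|=1, |δ|=52 (23 ε).
min D↑ (1 st, q0=0, F={}): 0:x→0,b→0 [Hopcroft].
L(D↑) = ∅ ⇒ ↓L = Σ*.


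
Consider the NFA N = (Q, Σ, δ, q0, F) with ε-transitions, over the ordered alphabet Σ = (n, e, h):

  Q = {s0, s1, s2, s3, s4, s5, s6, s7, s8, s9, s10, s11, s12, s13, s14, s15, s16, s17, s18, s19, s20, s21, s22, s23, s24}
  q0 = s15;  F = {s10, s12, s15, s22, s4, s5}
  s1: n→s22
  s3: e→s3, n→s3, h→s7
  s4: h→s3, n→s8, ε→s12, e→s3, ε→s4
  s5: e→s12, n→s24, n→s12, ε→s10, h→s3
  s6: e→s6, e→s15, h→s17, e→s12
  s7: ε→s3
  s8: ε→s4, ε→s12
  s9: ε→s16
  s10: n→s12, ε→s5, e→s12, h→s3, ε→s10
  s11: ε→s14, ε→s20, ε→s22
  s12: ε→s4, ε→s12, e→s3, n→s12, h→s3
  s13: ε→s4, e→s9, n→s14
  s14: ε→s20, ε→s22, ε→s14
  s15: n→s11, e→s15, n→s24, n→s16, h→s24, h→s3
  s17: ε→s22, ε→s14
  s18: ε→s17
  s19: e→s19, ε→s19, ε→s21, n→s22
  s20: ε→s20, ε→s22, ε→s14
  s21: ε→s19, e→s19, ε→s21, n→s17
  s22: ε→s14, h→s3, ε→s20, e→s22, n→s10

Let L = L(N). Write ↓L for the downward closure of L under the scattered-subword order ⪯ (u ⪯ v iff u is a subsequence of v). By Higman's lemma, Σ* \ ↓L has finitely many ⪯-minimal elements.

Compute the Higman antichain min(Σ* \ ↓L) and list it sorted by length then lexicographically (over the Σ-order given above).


min(Σ*\↓L) = [h, nnne, nnee].

|Q|=25, |F|=6, |δ|=66 (30 ε).
min D↑ (5 st, q0=0, F={2}): 0:n→1,e→0,h→2 1:n→3,e→1,h→2 2:n→2,e→2,h→2 3:n→4,e→4,h→2 4:n→4,e→2,h→2 [Hopcroft].
'h': N↓-sim [14, 3] end={s24,s3,s7} ∉↓L; 1/1 deletions ∈↓L.
'nnne': |S_i|=[14, 13, 8, 6, 2] end={s3,s7} rej; 4/4 deletions ∈↓L.
'nnee': N↓-sim [14, 13, 8, 5, 2] end={s3,s7} — reject; 4/4 del acc.
3 minimals (antichain).


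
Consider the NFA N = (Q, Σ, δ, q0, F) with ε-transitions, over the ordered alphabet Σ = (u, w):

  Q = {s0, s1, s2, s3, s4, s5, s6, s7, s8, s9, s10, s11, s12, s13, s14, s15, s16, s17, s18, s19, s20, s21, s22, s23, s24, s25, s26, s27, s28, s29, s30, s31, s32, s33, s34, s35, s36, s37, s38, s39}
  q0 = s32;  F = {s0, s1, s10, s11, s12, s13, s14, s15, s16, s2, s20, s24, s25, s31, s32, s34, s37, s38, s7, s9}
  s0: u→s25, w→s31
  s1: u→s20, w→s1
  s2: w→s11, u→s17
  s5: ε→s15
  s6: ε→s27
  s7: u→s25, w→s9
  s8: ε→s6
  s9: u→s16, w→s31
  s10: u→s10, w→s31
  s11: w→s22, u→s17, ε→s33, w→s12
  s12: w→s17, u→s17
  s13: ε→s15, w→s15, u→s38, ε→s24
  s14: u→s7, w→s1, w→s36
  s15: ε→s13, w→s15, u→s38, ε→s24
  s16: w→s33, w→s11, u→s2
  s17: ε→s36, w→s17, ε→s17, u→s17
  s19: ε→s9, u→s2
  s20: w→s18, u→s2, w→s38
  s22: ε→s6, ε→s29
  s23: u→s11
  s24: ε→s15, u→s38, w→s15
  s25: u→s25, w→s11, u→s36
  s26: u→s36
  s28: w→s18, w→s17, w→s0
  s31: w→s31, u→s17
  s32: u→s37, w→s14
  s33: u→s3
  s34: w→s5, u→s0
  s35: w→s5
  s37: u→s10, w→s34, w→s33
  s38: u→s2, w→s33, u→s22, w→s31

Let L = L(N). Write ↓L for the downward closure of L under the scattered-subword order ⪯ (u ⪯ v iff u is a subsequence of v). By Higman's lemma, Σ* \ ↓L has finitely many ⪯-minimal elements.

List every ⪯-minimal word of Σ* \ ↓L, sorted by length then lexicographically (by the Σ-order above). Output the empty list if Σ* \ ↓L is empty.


A = [uuwu, wuwwu, wwuuu, wuuwww].

|Q|=40, |F|=20, |δ|=72 (14 ε).
min D↑ (19 st, q0=0, F={13}): 0:u→1,w→2 1:u→3,w→4 2:u→5,w→6 3:u→3,w→7 4:u→8,w→9 5:u→10,w→11 6:u→12,w→6 7:u→13,w→7 8:u→10,w→7 9:u→14,w→9 10:u→10,w→15 11:u→16,w→7 12:u→17,w→14 13:u→13,w→13 14:u→17,w→7 15:u→13,w→18 16:u→17,w→15 17:u→13,w→15 18:u→13,w→13 (ε-aug+det+¬).
'uuwu': N↓-sim [30, 27, 17, 11, 3] end={s17,s3,s36} rej; 4/4 del acc.
'wuwwu': run [30, 27, 20, 16, 11, 3] end={s17,s3,s36} — reject; 5/5 single-dels accept.
'wwuuu': N↓-sim [30, 27, 22, 16, 11, 3] end={s17,s3,s36} ∉↓L; 5/5 del acc.
'wuuwww': run [30, 27, 20, 13, 10, 7, 2] end={s17,s36} ∉↓L; 6/6 single-dels accept.
4 obstructions.


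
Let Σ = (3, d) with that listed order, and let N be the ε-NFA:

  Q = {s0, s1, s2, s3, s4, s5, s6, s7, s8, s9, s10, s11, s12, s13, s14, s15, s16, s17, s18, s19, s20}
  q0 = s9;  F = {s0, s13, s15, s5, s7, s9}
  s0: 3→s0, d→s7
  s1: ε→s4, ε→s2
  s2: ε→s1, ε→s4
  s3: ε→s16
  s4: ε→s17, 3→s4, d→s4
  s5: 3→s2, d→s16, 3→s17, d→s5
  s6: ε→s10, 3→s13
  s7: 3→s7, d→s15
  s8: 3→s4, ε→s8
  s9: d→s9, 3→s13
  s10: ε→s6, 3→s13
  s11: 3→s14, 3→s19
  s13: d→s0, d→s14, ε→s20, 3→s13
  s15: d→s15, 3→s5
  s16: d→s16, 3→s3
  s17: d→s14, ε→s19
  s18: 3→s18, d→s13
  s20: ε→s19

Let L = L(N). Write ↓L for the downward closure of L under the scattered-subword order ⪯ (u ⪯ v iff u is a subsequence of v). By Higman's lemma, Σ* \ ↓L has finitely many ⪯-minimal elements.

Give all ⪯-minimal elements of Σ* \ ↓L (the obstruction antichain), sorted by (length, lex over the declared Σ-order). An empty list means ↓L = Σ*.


|Q|=21, |F|=6, |δ|=39 (12 ε).
min D↑ (7 st, q0=0, F={6}): 0:3→1,d→0 1:3→1,d→2 2:3→2,d→3 3:3→3,d→4 4:3→5,d→4 5:3→6,d→5 6:3→6,d→6.
'3ddd33': run [15, 14, 12, 11, 10, 9, 8] end={s1,s14,s16,s17,s19,s2,s3,s4} ∉↓L; 6/6 single-dels accept.
1 obstructions.

Antichain: [3ddd33].


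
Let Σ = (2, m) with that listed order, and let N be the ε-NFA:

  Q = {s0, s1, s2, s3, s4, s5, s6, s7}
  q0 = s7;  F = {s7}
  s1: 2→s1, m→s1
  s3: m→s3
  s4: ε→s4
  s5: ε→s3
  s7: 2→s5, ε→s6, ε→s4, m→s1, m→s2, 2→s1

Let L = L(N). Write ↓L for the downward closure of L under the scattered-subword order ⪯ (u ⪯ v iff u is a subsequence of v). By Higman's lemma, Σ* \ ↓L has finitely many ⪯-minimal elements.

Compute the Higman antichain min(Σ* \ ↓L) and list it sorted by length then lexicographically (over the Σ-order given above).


|Q|=8, |F|=1, |δ|=11 (4 ε).
min D↑ (2 st, q0=0, F={1}): 0:2→1,m→1 1:2→1,m→1 [Hopcroft].
'2': |S_i|=[7, 3] end={s1,s3,s5} rej; 1/1 del acc.
'm': N↓-sim [7, 3] end={s1,s2,s3} rej; 1/1 deletions ∈↓L.
2 minimals (antichain).

min(Σ*\↓L) = [2, m].


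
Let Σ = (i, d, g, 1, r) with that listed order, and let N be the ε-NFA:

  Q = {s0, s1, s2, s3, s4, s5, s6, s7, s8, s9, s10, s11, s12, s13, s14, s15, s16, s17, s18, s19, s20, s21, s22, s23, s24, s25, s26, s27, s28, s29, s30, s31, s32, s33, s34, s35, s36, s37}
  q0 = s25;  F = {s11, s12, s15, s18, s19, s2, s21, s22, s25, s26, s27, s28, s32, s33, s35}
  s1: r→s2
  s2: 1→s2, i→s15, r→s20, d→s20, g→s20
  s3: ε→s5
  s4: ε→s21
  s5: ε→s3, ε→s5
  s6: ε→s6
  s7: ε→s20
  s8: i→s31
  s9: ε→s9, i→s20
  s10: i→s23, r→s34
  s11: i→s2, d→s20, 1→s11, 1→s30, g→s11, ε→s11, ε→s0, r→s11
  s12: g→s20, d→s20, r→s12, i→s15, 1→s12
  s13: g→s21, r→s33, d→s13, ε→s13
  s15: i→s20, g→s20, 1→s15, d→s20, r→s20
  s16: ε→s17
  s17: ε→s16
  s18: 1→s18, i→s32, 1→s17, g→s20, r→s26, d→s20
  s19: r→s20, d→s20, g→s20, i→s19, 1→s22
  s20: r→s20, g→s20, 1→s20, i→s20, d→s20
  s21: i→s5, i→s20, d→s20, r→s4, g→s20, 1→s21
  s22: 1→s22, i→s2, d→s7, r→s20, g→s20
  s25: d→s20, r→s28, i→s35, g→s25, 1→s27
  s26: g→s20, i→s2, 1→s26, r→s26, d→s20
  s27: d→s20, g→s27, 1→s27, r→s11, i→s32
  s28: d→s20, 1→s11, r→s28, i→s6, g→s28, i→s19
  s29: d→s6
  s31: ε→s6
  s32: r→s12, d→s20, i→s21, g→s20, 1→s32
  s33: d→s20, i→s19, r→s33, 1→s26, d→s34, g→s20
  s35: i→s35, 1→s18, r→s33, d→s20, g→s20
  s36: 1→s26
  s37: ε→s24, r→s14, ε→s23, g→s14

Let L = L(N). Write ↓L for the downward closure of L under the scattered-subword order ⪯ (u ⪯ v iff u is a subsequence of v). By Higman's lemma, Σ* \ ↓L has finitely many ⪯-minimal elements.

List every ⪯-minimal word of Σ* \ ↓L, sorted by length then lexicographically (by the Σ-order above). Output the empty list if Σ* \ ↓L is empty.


min(Σ*\↓L) = [d, ig, rir, 1iii].

|Q|=38, |F|=15, |δ|=112 (15 ε).
min D↑ (16 st, q0=0, F={2}): 0:i→1,d→2,g→0,1→3,r→4 1:i→1,d→2,g→2,1→5,r→6 2:i→2,d→2,g→2,1→2,r→2 3:i→7,d→2,g→3,1→3,r→8 4:i→9,d→2,g→4,1→8,r→4 5:i→7,d→2,g→2,1→5,r→10 6:i→9,d→2,g→2,1→10,r→6 7:i→11,d→2,g→2,1→7,r→12 8:i→13,d→2,g→8,1→8,r→8 9:i→9,d→2,g→2,1→14,r→2 10:i→13,d→2,g→2,1→10,r→10 11:i→2,d→2,g→2,1→11,r→11 12:i→15,d→2,g→2,1→12,r→12 13:i→15,d→2,g→2,1→13,r→2 14:i→13,d→2,g→2,1→14,r→2 15:i→2,d→2,g→2,1→15,r→2.
'd': N↓-sim [26, 3] end={s20,s34,s7} rej; 1/1 del acc.
'ig': |S_i|=[26, 20, 1] end={s20} — reject; 2/2 del acc.
'rir': |S_i|=[26, 19, 9, 1] end={s20} ∉↓L; 3/3 deletions ∈↓L.
'1iii': N↓-sim [26, 19, 9, 6, 3] end={s20,s3,s5} — reject; 4/4 del acc.
4 obstructions.


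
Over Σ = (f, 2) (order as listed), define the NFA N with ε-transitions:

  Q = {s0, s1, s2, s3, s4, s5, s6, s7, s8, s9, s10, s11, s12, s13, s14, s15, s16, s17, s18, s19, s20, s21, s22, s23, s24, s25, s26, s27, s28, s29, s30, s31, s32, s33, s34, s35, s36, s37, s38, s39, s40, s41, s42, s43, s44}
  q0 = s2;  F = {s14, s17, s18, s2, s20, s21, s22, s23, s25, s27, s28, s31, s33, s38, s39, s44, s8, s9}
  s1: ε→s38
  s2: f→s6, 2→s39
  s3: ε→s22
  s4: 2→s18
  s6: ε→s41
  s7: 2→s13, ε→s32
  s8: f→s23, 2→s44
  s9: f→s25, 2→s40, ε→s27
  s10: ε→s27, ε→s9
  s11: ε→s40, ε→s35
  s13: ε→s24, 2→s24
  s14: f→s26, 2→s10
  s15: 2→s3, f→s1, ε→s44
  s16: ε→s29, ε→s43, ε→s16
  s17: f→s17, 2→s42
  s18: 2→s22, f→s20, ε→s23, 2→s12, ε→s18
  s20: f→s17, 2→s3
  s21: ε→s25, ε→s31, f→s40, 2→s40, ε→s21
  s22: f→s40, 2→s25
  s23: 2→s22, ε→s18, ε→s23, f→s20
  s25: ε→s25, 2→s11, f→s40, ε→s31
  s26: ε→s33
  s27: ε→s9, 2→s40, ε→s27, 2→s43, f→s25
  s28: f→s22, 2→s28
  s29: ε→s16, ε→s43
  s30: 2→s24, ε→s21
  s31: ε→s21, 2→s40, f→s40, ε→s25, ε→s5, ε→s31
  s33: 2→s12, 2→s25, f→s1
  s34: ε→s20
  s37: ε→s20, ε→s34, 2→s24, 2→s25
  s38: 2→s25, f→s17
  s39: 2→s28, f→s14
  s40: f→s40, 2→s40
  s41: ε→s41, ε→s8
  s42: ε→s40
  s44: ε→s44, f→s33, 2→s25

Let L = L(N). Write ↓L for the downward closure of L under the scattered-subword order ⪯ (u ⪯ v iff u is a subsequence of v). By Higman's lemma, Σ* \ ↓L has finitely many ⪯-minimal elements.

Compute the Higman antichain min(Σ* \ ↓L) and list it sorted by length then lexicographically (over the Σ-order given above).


|Q|=45, |F|=18, |δ|=89 (40 ε).
min D↑ (15 st, q0=0, F={13}): 0:f→1,2→2 1:f→3,2→4 2:f→5,2→6 3:f→7,2→8 4:f→9,2→10 5:f→9,2→11 6:f→8,2→6 7:f→12,2→8 8:f→13,2→10 9:f→14,2→10 10:f→13,2→13 11:f→10,2→13 12:f→12,2→13 13:f→13,2→13 14:f→12,2→10 (ε-aug+det+¬).
'ff2f': run [31, 28, 19, 11, 1] end={s40} — reject; 4/4 deletions ∈↓L.
'f22f': |S_i|=[31, 28, 20, 10, 1] end={s40} ∉↓L; 4/4 del acc.
'f222': |S_i|=[31, 28, 20, 10, 3] end={s11,s35,s40} rej; 4/4 single-dels accept.
'2f22': N↓-sim [31, 24, 20, 13, 4] end={s11,s35,s40,s43} ∉↓L; 4/4 del acc.
'22ff': N↓-sim [31, 24, 15, 8, 1] end={s40} rej; 4/4 deletions ∈↓L.
'ffff2': |S_i|=[31, 28, 19, 14, 3, 2] end={s40,s42} rej; 5/5 single-dels accept.
6 minimals (antichain).

min(Σ*\↓L) = [ff2f, f22f, f222, 2f22, 22ff, ffff2].


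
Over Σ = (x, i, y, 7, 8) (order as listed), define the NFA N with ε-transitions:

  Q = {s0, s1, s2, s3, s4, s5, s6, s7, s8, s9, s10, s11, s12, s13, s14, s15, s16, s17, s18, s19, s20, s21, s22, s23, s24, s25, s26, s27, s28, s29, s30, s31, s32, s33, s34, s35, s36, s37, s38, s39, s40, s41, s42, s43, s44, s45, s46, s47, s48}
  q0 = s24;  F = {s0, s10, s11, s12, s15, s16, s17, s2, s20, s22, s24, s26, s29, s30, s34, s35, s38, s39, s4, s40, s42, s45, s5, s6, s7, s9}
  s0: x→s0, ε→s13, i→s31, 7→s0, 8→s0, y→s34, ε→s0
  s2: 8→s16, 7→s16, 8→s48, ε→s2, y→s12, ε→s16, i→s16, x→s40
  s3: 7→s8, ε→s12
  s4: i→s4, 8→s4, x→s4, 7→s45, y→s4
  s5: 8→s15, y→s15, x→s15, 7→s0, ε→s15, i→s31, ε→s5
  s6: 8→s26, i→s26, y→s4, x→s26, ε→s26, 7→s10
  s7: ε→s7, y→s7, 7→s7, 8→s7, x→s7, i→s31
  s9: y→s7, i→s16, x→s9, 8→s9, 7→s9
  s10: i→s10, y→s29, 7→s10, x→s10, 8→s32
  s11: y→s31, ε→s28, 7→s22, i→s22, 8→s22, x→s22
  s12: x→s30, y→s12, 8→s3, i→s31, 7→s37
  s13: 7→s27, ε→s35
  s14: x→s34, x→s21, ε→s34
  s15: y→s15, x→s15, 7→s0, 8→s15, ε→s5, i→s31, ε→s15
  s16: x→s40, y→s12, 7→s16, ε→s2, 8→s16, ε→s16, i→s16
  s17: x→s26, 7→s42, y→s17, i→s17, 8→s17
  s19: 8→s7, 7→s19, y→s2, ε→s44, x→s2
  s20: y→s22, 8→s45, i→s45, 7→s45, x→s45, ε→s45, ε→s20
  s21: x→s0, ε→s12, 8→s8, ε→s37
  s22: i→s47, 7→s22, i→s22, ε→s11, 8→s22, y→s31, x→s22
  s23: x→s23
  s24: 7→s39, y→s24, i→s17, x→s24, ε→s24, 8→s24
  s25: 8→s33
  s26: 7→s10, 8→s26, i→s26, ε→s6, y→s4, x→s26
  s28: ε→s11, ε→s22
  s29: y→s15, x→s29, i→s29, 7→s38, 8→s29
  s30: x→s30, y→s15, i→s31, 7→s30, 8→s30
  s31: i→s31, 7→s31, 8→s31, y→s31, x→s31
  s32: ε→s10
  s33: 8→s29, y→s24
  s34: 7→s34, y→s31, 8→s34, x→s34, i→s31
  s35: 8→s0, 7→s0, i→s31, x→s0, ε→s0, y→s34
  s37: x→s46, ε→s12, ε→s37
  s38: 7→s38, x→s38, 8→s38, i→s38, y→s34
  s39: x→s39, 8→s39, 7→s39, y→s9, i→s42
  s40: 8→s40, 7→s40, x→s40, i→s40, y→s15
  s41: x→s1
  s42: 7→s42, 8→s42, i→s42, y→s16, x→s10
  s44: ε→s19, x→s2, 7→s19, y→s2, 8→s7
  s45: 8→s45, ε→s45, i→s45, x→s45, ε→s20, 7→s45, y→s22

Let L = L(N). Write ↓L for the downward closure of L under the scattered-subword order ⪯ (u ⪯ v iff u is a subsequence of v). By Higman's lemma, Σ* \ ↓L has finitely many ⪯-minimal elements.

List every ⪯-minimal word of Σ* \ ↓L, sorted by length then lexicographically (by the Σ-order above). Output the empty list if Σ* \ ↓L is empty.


Antichain: [7yyi, ixy7yy].

|Q|=49, |F|=26, |δ|=190 (33 ε).
min D↑ (21 st, q0=0, F={14}): 0:x→0,i→1,y→0,7→2,8→0 1:x→3,i→1,y→1,7→4,8→1 2:x→2,i→4,y→5,7→2,8→2 3:x→3,i→3,y→6,7→7,8→3 4:x→7,i→4,y→8,7→4,8→4 5:x→5,i→8,y→9,7→5,8→5 6:x→6,i→6,y→6,7→10,8→6 7:x→7,i→7,y→11,7→7,8→7 8:x→12,i→8,y→13,7→8,8→8 9:x→9,i→14,y→9,7→9,8→9 10:x→10,i→10,y→15,7→10,8→10 11:x→11,i→11,y→16,7→17,8→11 12:x→12,i→12,y→16,7→12,8→12 13:x→18,i→14,y→13,7→13,8→13 14:x→14,i→14,y→14,7→14,8→14 15:x→15,i→15,y→14,7→15,8→15 16:x→16,i→14,y→16,7→19,8→16 17:x→17,i→17,y→20,7→17,8→17 18:x→18,i→14,y→16,7→18,8→18 19:x→19,i→14,y→20,7→19,8→19 20:x→20,i→14,y→14,7→20,8→20.
'7yyi': N↓-sim [37, 32, 26, 15, 1] end={s31} ∉↓L; 4/4 del acc.
'ixy7yy': N↓-sim [37, 33, 24, 17, 13, 6, 1] end={s31} rej; 6/6 del acc.
2 minimals (antichain).


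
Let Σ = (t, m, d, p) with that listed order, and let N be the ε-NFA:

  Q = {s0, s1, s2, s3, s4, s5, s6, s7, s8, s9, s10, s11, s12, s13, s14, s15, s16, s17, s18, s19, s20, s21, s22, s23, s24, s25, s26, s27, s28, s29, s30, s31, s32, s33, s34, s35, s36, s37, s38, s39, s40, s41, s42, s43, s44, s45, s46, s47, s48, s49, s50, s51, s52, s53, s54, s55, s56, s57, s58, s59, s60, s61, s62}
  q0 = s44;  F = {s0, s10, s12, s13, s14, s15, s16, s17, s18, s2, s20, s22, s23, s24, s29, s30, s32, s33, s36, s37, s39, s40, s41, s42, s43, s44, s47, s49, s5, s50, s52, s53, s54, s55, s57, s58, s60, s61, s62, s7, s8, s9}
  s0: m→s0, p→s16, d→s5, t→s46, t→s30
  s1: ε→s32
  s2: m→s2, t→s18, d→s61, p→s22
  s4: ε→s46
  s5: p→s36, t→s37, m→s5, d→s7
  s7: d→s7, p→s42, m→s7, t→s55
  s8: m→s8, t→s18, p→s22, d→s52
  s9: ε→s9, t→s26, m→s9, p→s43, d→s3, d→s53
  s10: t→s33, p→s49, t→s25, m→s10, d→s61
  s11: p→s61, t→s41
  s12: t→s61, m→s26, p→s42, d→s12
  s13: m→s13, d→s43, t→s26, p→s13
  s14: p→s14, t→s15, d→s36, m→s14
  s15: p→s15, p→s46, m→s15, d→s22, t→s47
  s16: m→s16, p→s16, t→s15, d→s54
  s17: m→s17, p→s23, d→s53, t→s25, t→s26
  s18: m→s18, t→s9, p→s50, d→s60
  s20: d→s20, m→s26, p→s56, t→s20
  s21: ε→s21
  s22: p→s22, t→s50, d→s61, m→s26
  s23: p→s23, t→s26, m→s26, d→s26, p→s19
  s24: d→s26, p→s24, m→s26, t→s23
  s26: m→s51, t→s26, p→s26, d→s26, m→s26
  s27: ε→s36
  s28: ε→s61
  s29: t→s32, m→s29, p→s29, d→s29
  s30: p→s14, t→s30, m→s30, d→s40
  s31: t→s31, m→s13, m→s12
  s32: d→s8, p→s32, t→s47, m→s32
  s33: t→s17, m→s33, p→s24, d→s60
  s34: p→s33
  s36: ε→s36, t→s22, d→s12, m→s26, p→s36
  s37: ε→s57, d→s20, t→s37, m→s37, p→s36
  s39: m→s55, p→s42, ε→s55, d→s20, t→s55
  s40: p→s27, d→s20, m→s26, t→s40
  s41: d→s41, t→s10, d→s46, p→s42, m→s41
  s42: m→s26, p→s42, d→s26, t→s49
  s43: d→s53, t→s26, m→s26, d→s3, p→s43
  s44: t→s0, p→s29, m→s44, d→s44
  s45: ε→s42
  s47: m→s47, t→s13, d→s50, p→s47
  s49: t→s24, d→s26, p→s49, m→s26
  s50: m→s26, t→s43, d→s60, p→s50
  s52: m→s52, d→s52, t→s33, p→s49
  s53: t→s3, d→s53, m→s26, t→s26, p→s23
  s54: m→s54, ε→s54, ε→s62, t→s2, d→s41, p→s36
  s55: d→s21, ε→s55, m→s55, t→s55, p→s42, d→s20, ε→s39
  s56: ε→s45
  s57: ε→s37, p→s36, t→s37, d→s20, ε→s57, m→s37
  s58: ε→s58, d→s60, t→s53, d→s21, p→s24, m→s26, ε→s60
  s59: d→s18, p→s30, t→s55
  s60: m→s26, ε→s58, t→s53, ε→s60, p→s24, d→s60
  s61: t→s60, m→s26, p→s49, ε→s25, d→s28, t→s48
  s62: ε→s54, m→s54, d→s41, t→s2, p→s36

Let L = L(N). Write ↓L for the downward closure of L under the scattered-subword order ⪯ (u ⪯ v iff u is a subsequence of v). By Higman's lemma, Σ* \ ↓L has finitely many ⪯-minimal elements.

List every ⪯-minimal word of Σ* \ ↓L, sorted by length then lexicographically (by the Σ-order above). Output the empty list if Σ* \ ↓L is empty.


|Q|=63, |F|=42, |δ|=217 (23 ε).
min D↑ (39 st, q0=0, F={16}): 0:t→1,m→0,d→0,p→2 1:t→3,m→1,d→4,p→5 2:t→6,m→2,d→2,p→2 3:t→3,m→3,d→7,p→8 4:t→9,m→4,d→10,p→11 5:t→12,m→5,d→13,p→5 6:t→14,m→6,d→15,p→6 7:t→7,m→16,d→17,p→11 8:t→12,m→8,d→11,p→8 9:t→9,m→9,d→17,p→11 10:t→18,m→10,d→10,p→19 11:t→20,m→16,d→21,p→11 12:t→14,m→12,d→20,p→12 13:t→22,m→13,d→23,p→11 14:t→24,m→14,d→25,p→14 15:t→26,m→15,d→27,p→20 16:t→16,m→16,d→16,p→16 17:t→17,m→16,d→17,p→19 18:t→18,m→18,d→17,p→19 19:t→28,m→16,d→16,p→19 20:t→25,m→16,d→29,p→20 21:t→29,m→16,d→21,p→19 22:t→26,m→22,d→29,p→20 23:t→30,m→23,d→23,p→19 24:t→16,m→24,d→31,p→24 25:t→31,m→16,d→32,p→25 26:t→33,m→26,d→32,p→25 27:t→34,m→27,d→27,p→28 28:t→35,m→16,d→16,p→28 29:t→32,m→16,d→29,p→28 30:t→34,m→30,d→29,p→28 31:t→16,m→16,d→36,p→31 32:t→36,m→16,d→32,p→35 33:t→16,m→33,d→36,p→31 34:t→37,m→34,d→32,p→35 35:t→38,m→16,d→16,p→35 36:t→16,m→16,d→36,p→38 37:t→16,m→37,d→36,p→38 38:t→16,m→16,d→16,p→38 [Hopcroft].
'ttdm': run [54, 52, 42, 26, 2] end={s26,s51} — reject; 4/4 del acc.
'tdpm': N↓-sim [54, 52, 44, 24, 2] end={s26,s51} — reject; 4/4 single-dels accept.
'tddpd': |S_i|=[54, 52, 44, 29, 9, 2] end={s26,s51} rej; 5/5 single-dels accept.
'ptttt': run [54, 43, 31, 20, 11, 4] end={s25,s26,s3,s51} — reject; 5/5 single-dels accept.
4 minimals (antichain).

min(Σ*\↓L) = [ttdm, tdpm, tddpd, ptttt].
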